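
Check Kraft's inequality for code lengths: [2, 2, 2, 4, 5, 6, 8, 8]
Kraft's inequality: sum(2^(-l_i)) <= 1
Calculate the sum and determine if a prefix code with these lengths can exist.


Sum = 2^(-2) + 2^(-2) + 2^(-2) + 2^(-4) + 2^(-5) + 2^(-6) + 2^(-8) + 2^(-8)
    = 0.25 + 0.25 + 0.25 + 0.0625 + 0.03125 + 0.015625 + 0.00390625 + 0.00390625
    = 222/256 = 0.8671875
Since 0.8671875 <= 1, Kraft's inequality IS satisfied.
A prefix code with these lengths CAN exist.

Kraft sum = 0.8671875. Satisfied.


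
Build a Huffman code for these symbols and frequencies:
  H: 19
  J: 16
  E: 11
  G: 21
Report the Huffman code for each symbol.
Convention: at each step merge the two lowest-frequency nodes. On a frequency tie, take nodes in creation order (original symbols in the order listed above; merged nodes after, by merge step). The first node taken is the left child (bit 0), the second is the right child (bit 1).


Huffman tree construction:
Step 1: Merge E(11) + J(16) = 27
Step 2: Merge H(19) + G(21) = 40
Step 3: Merge (E+J)(27) + (H+G)(40) = 67
Read each symbol's code off the tree from the root (left child = 0, right child = 1).

Codes:
  H: 10 (length 2)
  J: 01 (length 2)
  E: 00 (length 2)
  G: 11 (length 2)
Average code length: 134/67 = 2.0000 bits/symbol


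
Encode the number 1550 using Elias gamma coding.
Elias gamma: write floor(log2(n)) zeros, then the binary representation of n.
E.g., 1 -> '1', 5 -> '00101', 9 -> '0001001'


num_bits = floor(log2(1550)) + 1 = 11
leading_zeros = num_bits - 1 = 10
binary(1550) = 11000001110

Elias gamma(1550) = '0000000000' + '11000001110' = 000000000011000001110 (21 bits)


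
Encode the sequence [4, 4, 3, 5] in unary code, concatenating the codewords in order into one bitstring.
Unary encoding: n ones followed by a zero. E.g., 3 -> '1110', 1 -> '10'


Encode each number as n ones followed by a terminating 0:
  4 -> 11110 (5 bits)
  4 -> 11110 (5 bits)
  3 -> 1110 (4 bits)
  5 -> 111110 (6 bits)
Total length = 5 + 5 + 4 + 6 = 20 bits.

Unary([4, 4, 3, 5]) = 11110111101110111110 (20 bits)


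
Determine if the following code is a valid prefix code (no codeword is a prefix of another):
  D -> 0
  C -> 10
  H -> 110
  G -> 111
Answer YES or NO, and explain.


Checking each pair (does one codeword prefix another?):
  D='0' vs C='10': no prefix
  D='0' vs H='110': no prefix
  D='0' vs G='111': no prefix
  C='10' vs D='0': no prefix
  C='10' vs H='110': no prefix
  C='10' vs G='111': no prefix
  H='110' vs D='0': no prefix
  H='110' vs C='10': no prefix
  H='110' vs G='111': no prefix
  G='111' vs D='0': no prefix
  G='111' vs C='10': no prefix
  G='111' vs H='110': no prefix
No violation found over all pairs.

YES -- this is a valid prefix code. No codeword is a prefix of any other codeword.


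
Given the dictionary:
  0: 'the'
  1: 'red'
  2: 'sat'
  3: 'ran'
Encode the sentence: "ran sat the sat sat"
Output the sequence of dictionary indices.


Look up each word in the dictionary:
  'ran' -> 3
  'sat' -> 2
  'the' -> 0
  'sat' -> 2
  'sat' -> 2

Encoded: [3, 2, 0, 2, 2]


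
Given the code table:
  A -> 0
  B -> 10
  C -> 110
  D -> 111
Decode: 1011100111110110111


Decoding:
10 -> B
111 -> D
0 -> A
0 -> A
111 -> D
110 -> C
110 -> C
111 -> D


Result: BDAADCCD


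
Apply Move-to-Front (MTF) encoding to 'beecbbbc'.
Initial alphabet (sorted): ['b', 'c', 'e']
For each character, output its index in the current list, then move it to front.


MTF encoding:
'b': index 0 in ['b', 'c', 'e'] -> ['b', 'c', 'e']
'e': index 2 in ['b', 'c', 'e'] -> ['e', 'b', 'c']
'e': index 0 in ['e', 'b', 'c'] -> ['e', 'b', 'c']
'c': index 2 in ['e', 'b', 'c'] -> ['c', 'e', 'b']
'b': index 2 in ['c', 'e', 'b'] -> ['b', 'c', 'e']
'b': index 0 in ['b', 'c', 'e'] -> ['b', 'c', 'e']
'b': index 0 in ['b', 'c', 'e'] -> ['b', 'c', 'e']
'c': index 1 in ['b', 'c', 'e'] -> ['c', 'b', 'e']


Output: [0, 2, 0, 2, 2, 0, 0, 1]


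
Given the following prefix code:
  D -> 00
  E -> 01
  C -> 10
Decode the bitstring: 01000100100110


Decoding step by step:
Bits 01 -> E
Bits 00 -> D
Bits 01 -> E
Bits 00 -> D
Bits 10 -> C
Bits 01 -> E
Bits 10 -> C


Decoded message: EDEDCEC


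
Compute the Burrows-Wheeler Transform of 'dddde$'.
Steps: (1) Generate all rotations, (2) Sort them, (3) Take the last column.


Rotations (sorted):
  0: $dddde -> last char: e
  1: dddde$ -> last char: $
  2: ddde$d -> last char: d
  3: dde$dd -> last char: d
  4: de$ddd -> last char: d
  5: e$dddd -> last char: d


BWT = e$dddd


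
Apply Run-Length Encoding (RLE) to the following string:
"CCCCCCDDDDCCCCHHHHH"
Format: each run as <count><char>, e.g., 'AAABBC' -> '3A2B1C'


Scanning runs left to right:
  i=0: run of 'C' x 6 -> '6C'
  i=6: run of 'D' x 4 -> '4D'
  i=10: run of 'C' x 4 -> '4C'
  i=14: run of 'H' x 5 -> '5H'

RLE = 6C4D4C5H


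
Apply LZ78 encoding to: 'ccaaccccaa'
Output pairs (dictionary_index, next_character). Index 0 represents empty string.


LZ78 encoding steps:
Dictionary: {0: ''}
Step 1: w='' (idx 0), next='c' -> output (0, 'c'), add 'c' as idx 1
Step 2: w='c' (idx 1), next='a' -> output (1, 'a'), add 'ca' as idx 2
Step 3: w='' (idx 0), next='a' -> output (0, 'a'), add 'a' as idx 3
Step 4: w='c' (idx 1), next='c' -> output (1, 'c'), add 'cc' as idx 4
Step 5: w='cc' (idx 4), next='a' -> output (4, 'a'), add 'cca' as idx 5
Step 6: w='a' (idx 3), end of input -> output (3, '')


Encoded: [(0, 'c'), (1, 'a'), (0, 'a'), (1, 'c'), (4, 'a'), (3, '')]


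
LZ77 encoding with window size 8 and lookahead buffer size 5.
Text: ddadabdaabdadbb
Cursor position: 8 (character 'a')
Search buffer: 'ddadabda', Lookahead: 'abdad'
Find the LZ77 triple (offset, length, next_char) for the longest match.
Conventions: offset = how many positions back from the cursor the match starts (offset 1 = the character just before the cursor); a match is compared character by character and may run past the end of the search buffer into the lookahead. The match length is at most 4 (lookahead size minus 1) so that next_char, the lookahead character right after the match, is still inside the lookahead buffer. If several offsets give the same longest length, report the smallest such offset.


Try each offset into the search buffer:
  offset=1 (pos 7, char 'a'): match length 1
  offset=2 (pos 6, char 'd'): match length 0
  offset=3 (pos 5, char 'b'): match length 0
  offset=4 (pos 4, char 'a'): match length 4
  offset=5 (pos 3, char 'd'): match length 0
  offset=6 (pos 2, char 'a'): match length 1
  offset=7 (pos 1, char 'd'): match length 0
  offset=8 (pos 0, char 'd'): match length 0
Longest match has length 4 at offset 4.
next_char = character at position 8 + 4 = 12 -> 'd'

Best match: offset=4, length=4 (matching 'abda' starting at position 4)
LZ77 triple: (4, 4, 'd')


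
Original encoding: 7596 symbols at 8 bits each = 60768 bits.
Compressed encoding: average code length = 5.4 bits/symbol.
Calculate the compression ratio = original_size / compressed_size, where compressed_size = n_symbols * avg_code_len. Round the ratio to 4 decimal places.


original_size = n_symbols * orig_bits = 7596 * 8 = 60768 bits
compressed_size = n_symbols * avg_code_len = 7596 * 5.4 = 41018.4 bits
ratio = original_size / compressed_size = 60768 / 41018.4 = 1.4815

Compression ratio = 1.4815


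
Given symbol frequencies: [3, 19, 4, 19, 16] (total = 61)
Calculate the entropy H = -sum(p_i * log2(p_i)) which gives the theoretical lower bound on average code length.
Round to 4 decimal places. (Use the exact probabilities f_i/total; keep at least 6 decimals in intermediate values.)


Per-symbol terms -p_i * log2(p_i) with p_i = f_i/61:
  p = 3/61 = 0.049180: log2(p) = -4.345775, -p*log2(p) = 0.213727
  p = 19/61 = 0.311475: log2(p) = -1.682810, -p*log2(p) = 0.524154
  p = 4/61 = 0.065574: log2(p) = -3.930737, -p*log2(p) = 0.257753
  p = 19/61 = 0.311475: log2(p) = -1.682810, -p*log2(p) = 0.524154
  p = 16/61 = 0.262295: log2(p) = -1.930737, -p*log2(p) = 0.506423
H = 0.213727 + 0.524154 + 0.257753 + 0.524154 + 0.506423 = 2.026211

H = 2.0262 bits/symbol


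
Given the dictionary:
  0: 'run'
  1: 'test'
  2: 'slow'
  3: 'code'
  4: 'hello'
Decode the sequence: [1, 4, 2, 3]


Look up each index in the dictionary:
  1 -> 'test'
  4 -> 'hello'
  2 -> 'slow'
  3 -> 'code'

Decoded: "test hello slow code"


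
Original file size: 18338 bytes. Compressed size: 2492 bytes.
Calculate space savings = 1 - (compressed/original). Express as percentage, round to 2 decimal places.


ratio = compressed/original = 2492/18338 = 0.135893
savings = 1 - ratio = 1 - 0.135893 = 0.864107
as a percentage: 0.864107 * 100 = 86.41%

Space savings = 1 - 2492/18338 = 86.41%


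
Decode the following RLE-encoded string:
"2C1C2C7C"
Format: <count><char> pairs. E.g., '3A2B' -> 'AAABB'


Expanding each <count><char> pair:
  2C -> 'CC'
  1C -> 'C'
  2C -> 'CC'
  7C -> 'CCCCCCC'

Decoded = CCCCCCCCCCCC


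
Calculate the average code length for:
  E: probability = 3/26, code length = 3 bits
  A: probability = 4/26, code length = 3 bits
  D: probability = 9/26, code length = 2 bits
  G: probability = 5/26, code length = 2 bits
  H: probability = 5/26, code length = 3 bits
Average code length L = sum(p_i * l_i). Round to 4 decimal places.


Weighted contributions p_i * l_i:
  E: (3/26) * 3 = 9/26
  A: (4/26) * 3 = 12/26
  D: (9/26) * 2 = 18/26
  G: (5/26) * 2 = 10/26
  H: (5/26) * 3 = 15/26
Sum = (9 + 12 + 18 + 10 + 15)/26 = 64/26

L = 64/26 = 2.4615 bits/symbol


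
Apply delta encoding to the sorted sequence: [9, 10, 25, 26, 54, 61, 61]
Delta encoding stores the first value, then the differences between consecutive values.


First value: 9
Deltas:
  10 - 9 = 1
  25 - 10 = 15
  26 - 25 = 1
  54 - 26 = 28
  61 - 54 = 7
  61 - 61 = 0


Delta encoded: [9, 1, 15, 1, 28, 7, 0]


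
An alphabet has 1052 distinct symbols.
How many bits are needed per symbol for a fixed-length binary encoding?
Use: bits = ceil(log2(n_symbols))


log2(1052) = 10.0389
Bracket: 2^10 = 1024 < 1052 <= 2^11 = 2048
So ceil(log2(1052)) = 11

bits = ceil(log2(1052)) = ceil(10.0389) = 11 bits


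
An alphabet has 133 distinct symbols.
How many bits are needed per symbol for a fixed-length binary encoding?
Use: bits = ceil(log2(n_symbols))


log2(133) = 7.0553
Bracket: 2^7 = 128 < 133 <= 2^8 = 256
So ceil(log2(133)) = 8

bits = ceil(log2(133)) = ceil(7.0553) = 8 bits


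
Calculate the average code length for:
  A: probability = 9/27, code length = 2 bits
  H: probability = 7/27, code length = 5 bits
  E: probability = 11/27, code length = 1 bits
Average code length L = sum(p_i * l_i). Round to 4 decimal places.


Weighted contributions p_i * l_i:
  A: (9/27) * 2 = 18/27
  H: (7/27) * 5 = 35/27
  E: (11/27) * 1 = 11/27
Sum = (18 + 35 + 11)/27 = 64/27

L = 64/27 = 2.3704 bits/symbol


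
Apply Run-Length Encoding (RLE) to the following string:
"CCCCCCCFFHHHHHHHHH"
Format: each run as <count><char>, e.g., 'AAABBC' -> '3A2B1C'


Scanning runs left to right:
  i=0: run of 'C' x 7 -> '7C'
  i=7: run of 'F' x 2 -> '2F'
  i=9: run of 'H' x 9 -> '9H'

RLE = 7C2F9H


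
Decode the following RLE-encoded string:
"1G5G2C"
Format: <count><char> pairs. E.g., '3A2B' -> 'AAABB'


Expanding each <count><char> pair:
  1G -> 'G'
  5G -> 'GGGGG'
  2C -> 'CC'

Decoded = GGGGGGCC


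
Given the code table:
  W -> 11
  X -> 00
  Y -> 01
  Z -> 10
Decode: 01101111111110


Decoding:
01 -> Y
10 -> Z
11 -> W
11 -> W
11 -> W
11 -> W
10 -> Z


Result: YZWWWWZ


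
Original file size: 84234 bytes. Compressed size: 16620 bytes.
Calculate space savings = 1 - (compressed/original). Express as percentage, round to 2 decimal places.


ratio = compressed/original = 16620/84234 = 0.197308
savings = 1 - ratio = 1 - 0.197308 = 0.802692
as a percentage: 0.802692 * 100 = 80.27%

Space savings = 1 - 16620/84234 = 80.27%


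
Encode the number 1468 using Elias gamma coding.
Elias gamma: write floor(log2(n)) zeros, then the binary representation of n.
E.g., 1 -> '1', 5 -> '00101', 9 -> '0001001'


num_bits = floor(log2(1468)) + 1 = 11
leading_zeros = num_bits - 1 = 10
binary(1468) = 10110111100

Elias gamma(1468) = '0000000000' + '10110111100' = 000000000010110111100 (21 bits)


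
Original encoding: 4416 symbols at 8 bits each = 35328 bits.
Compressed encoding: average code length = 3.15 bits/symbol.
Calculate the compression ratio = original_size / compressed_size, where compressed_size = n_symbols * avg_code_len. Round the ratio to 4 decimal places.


original_size = n_symbols * orig_bits = 4416 * 8 = 35328 bits
compressed_size = n_symbols * avg_code_len = 4416 * 3.15 = 13910.4 bits
ratio = original_size / compressed_size = 35328 / 13910.4 = 2.5397

Compression ratio = 2.5397


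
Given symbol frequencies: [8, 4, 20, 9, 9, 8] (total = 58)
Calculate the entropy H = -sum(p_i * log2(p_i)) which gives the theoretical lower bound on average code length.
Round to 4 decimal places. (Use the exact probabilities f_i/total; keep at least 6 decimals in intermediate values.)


Per-symbol terms -p_i * log2(p_i) with p_i = f_i/58:
  p = 8/58 = 0.137931: log2(p) = -2.857981, -p*log2(p) = 0.394204
  p = 4/58 = 0.068966: log2(p) = -3.857981, -p*log2(p) = 0.266068
  p = 20/58 = 0.344828: log2(p) = -1.536053, -p*log2(p) = 0.529673
  p = 9/58 = 0.155172: log2(p) = -2.688056, -p*log2(p) = 0.417112
  p = 9/58 = 0.155172: log2(p) = -2.688056, -p*log2(p) = 0.417112
  p = 8/58 = 0.137931: log2(p) = -2.857981, -p*log2(p) = 0.394204
H = 0.394204 + 0.266068 + 0.529673 + 0.417112 + 0.417112 + 0.394204 = 2.418373

H = 2.4184 bits/symbol


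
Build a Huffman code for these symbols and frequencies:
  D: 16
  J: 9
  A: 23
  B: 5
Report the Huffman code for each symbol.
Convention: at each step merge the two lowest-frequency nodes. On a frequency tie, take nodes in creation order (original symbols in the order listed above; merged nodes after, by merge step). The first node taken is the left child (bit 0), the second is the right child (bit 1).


Huffman tree construction:
Step 1: Merge B(5) + J(9) = 14
Step 2: Merge (B+J)(14) + D(16) = 30
Step 3: Merge A(23) + ((B+J)+D)(30) = 53
Read each symbol's code off the tree from the root (left child = 0, right child = 1).

Codes:
  D: 11 (length 2)
  J: 101 (length 3)
  A: 0 (length 1)
  B: 100 (length 3)
Average code length: 97/53 = 1.8302 bits/symbol


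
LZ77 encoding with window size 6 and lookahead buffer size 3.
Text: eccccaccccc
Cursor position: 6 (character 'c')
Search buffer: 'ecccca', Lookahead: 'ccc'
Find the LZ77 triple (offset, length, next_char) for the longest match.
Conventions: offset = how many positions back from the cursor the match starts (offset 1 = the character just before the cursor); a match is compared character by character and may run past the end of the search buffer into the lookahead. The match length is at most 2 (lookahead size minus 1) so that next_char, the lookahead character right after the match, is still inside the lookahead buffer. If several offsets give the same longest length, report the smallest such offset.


Try each offset into the search buffer:
  offset=1 (pos 5, char 'a'): match length 0
  offset=2 (pos 4, char 'c'): match length 1
  offset=3 (pos 3, char 'c'): match length 2
  offset=4 (pos 2, char 'c'): match length 2
  offset=5 (pos 1, char 'c'): match length 2
  offset=6 (pos 0, char 'e'): match length 0
Longest match has length 2, found at offsets 3, 4, 5; take the smallest, offset 3.
next_char = character at position 6 + 2 = 8 -> 'c'

Best match: offset=3, length=2 (matching 'cc' starting at position 3)
LZ77 triple: (3, 2, 'c')


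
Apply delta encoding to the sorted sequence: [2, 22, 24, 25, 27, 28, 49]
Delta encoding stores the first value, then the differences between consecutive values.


First value: 2
Deltas:
  22 - 2 = 20
  24 - 22 = 2
  25 - 24 = 1
  27 - 25 = 2
  28 - 27 = 1
  49 - 28 = 21


Delta encoded: [2, 20, 2, 1, 2, 1, 21]


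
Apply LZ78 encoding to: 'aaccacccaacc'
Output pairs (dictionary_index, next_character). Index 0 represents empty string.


LZ78 encoding steps:
Dictionary: {0: ''}
Step 1: w='' (idx 0), next='a' -> output (0, 'a'), add 'a' as idx 1
Step 2: w='a' (idx 1), next='c' -> output (1, 'c'), add 'ac' as idx 2
Step 3: w='' (idx 0), next='c' -> output (0, 'c'), add 'c' as idx 3
Step 4: w='ac' (idx 2), next='c' -> output (2, 'c'), add 'acc' as idx 4
Step 5: w='c' (idx 3), next='a' -> output (3, 'a'), add 'ca' as idx 5
Step 6: w='acc' (idx 4), end of input -> output (4, '')


Encoded: [(0, 'a'), (1, 'c'), (0, 'c'), (2, 'c'), (3, 'a'), (4, '')]


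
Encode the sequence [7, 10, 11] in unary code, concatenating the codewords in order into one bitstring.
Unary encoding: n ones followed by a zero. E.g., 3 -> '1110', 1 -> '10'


Encode each number as n ones followed by a terminating 0:
  7 -> 11111110 (8 bits)
  10 -> 11111111110 (11 bits)
  11 -> 111111111110 (12 bits)
Total length = 8 + 11 + 12 = 31 bits.

Unary([7, 10, 11]) = 1111111011111111110111111111110 (31 bits)


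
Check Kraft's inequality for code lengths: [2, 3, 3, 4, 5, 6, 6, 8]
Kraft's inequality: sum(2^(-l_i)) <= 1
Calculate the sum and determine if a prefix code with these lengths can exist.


Sum = 2^(-2) + 2^(-3) + 2^(-3) + 2^(-4) + 2^(-5) + 2^(-6) + 2^(-6) + 2^(-8)
    = 0.25 + 0.125 + 0.125 + 0.0625 + 0.03125 + 0.015625 + 0.015625 + 0.00390625
    = 161/256 = 0.62890625
Since 0.62890625 <= 1, Kraft's inequality IS satisfied.
A prefix code with these lengths CAN exist.

Kraft sum = 0.62890625. Satisfied.


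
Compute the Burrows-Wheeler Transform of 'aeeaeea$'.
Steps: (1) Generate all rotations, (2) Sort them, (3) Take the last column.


Rotations (sorted):
  0: $aeeaeea -> last char: a
  1: a$aeeaee -> last char: e
  2: aeea$aee -> last char: e
  3: aeeaeea$ -> last char: $
  4: ea$aeeae -> last char: e
  5: eaeea$ae -> last char: e
  6: eea$aeea -> last char: a
  7: eeaeea$a -> last char: a


BWT = aee$eeaa


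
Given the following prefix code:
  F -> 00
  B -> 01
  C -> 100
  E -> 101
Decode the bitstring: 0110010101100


Decoding step by step:
Bits 01 -> B
Bits 100 -> C
Bits 101 -> E
Bits 01 -> B
Bits 100 -> C


Decoded message: BCEBC


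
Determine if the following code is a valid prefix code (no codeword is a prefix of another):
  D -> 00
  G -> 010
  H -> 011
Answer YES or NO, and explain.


Checking each pair (does one codeword prefix another?):
  D='00' vs G='010': no prefix
  D='00' vs H='011': no prefix
  G='010' vs D='00': no prefix
  G='010' vs H='011': no prefix
  H='011' vs D='00': no prefix
  H='011' vs G='010': no prefix
No violation found over all pairs.

YES -- this is a valid prefix code. No codeword is a prefix of any other codeword.


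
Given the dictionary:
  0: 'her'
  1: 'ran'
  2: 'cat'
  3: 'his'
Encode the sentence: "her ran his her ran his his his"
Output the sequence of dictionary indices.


Look up each word in the dictionary:
  'her' -> 0
  'ran' -> 1
  'his' -> 3
  'her' -> 0
  'ran' -> 1
  'his' -> 3
  'his' -> 3
  'his' -> 3

Encoded: [0, 1, 3, 0, 1, 3, 3, 3]


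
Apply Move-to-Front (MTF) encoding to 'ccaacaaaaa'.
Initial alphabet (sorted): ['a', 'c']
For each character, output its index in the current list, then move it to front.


MTF encoding:
'c': index 1 in ['a', 'c'] -> ['c', 'a']
'c': index 0 in ['c', 'a'] -> ['c', 'a']
'a': index 1 in ['c', 'a'] -> ['a', 'c']
'a': index 0 in ['a', 'c'] -> ['a', 'c']
'c': index 1 in ['a', 'c'] -> ['c', 'a']
'a': index 1 in ['c', 'a'] -> ['a', 'c']
'a': index 0 in ['a', 'c'] -> ['a', 'c']
'a': index 0 in ['a', 'c'] -> ['a', 'c']
'a': index 0 in ['a', 'c'] -> ['a', 'c']
'a': index 0 in ['a', 'c'] -> ['a', 'c']


Output: [1, 0, 1, 0, 1, 1, 0, 0, 0, 0]


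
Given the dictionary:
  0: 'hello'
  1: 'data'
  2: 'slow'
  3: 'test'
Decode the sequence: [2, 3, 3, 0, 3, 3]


Look up each index in the dictionary:
  2 -> 'slow'
  3 -> 'test'
  3 -> 'test'
  0 -> 'hello'
  3 -> 'test'
  3 -> 'test'

Decoded: "slow test test hello test test"


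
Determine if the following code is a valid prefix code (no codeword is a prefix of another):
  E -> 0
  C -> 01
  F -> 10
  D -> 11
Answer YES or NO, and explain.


Checking each pair (does one codeword prefix another?):
  E='0' vs C='01': prefix -- VIOLATION

NO -- this is NOT a valid prefix code. E (0) is a prefix of C (01).


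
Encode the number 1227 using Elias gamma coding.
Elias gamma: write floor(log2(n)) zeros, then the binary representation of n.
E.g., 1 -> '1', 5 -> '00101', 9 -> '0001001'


num_bits = floor(log2(1227)) + 1 = 11
leading_zeros = num_bits - 1 = 10
binary(1227) = 10011001011

Elias gamma(1227) = '0000000000' + '10011001011' = 000000000010011001011 (21 bits)


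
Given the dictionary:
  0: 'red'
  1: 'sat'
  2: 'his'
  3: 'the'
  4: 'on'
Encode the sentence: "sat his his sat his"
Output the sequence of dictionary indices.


Look up each word in the dictionary:
  'sat' -> 1
  'his' -> 2
  'his' -> 2
  'sat' -> 1
  'his' -> 2

Encoded: [1, 2, 2, 1, 2]


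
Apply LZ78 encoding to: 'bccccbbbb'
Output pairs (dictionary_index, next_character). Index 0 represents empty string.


LZ78 encoding steps:
Dictionary: {0: ''}
Step 1: w='' (idx 0), next='b' -> output (0, 'b'), add 'b' as idx 1
Step 2: w='' (idx 0), next='c' -> output (0, 'c'), add 'c' as idx 2
Step 3: w='c' (idx 2), next='c' -> output (2, 'c'), add 'cc' as idx 3
Step 4: w='c' (idx 2), next='b' -> output (2, 'b'), add 'cb' as idx 4
Step 5: w='b' (idx 1), next='b' -> output (1, 'b'), add 'bb' as idx 5
Step 6: w='b' (idx 1), end of input -> output (1, '')


Encoded: [(0, 'b'), (0, 'c'), (2, 'c'), (2, 'b'), (1, 'b'), (1, '')]


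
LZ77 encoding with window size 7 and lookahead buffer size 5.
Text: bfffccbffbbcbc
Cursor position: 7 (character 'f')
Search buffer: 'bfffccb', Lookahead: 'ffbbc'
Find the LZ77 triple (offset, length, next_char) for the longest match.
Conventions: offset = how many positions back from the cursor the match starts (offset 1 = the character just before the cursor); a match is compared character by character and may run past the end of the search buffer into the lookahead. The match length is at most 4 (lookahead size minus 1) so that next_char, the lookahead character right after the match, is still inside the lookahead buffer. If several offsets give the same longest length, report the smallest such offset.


Try each offset into the search buffer:
  offset=1 (pos 6, char 'b'): match length 0
  offset=2 (pos 5, char 'c'): match length 0
  offset=3 (pos 4, char 'c'): match length 0
  offset=4 (pos 3, char 'f'): match length 1
  offset=5 (pos 2, char 'f'): match length 2
  offset=6 (pos 1, char 'f'): match length 2
  offset=7 (pos 0, char 'b'): match length 0
Longest match has length 2, found at offsets 5, 6; take the smallest, offset 5.
next_char = character at position 7 + 2 = 9 -> 'b'

Best match: offset=5, length=2 (matching 'ff' starting at position 2)
LZ77 triple: (5, 2, 'b')


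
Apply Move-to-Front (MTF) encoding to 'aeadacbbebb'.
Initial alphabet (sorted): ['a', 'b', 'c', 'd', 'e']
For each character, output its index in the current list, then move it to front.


MTF encoding:
'a': index 0 in ['a', 'b', 'c', 'd', 'e'] -> ['a', 'b', 'c', 'd', 'e']
'e': index 4 in ['a', 'b', 'c', 'd', 'e'] -> ['e', 'a', 'b', 'c', 'd']
'a': index 1 in ['e', 'a', 'b', 'c', 'd'] -> ['a', 'e', 'b', 'c', 'd']
'd': index 4 in ['a', 'e', 'b', 'c', 'd'] -> ['d', 'a', 'e', 'b', 'c']
'a': index 1 in ['d', 'a', 'e', 'b', 'c'] -> ['a', 'd', 'e', 'b', 'c']
'c': index 4 in ['a', 'd', 'e', 'b', 'c'] -> ['c', 'a', 'd', 'e', 'b']
'b': index 4 in ['c', 'a', 'd', 'e', 'b'] -> ['b', 'c', 'a', 'd', 'e']
'b': index 0 in ['b', 'c', 'a', 'd', 'e'] -> ['b', 'c', 'a', 'd', 'e']
'e': index 4 in ['b', 'c', 'a', 'd', 'e'] -> ['e', 'b', 'c', 'a', 'd']
'b': index 1 in ['e', 'b', 'c', 'a', 'd'] -> ['b', 'e', 'c', 'a', 'd']
'b': index 0 in ['b', 'e', 'c', 'a', 'd'] -> ['b', 'e', 'c', 'a', 'd']


Output: [0, 4, 1, 4, 1, 4, 4, 0, 4, 1, 0]


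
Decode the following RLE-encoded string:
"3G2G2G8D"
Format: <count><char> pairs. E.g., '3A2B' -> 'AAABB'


Expanding each <count><char> pair:
  3G -> 'GGG'
  2G -> 'GG'
  2G -> 'GG'
  8D -> 'DDDDDDDD'

Decoded = GGGGGGGDDDDDDDD


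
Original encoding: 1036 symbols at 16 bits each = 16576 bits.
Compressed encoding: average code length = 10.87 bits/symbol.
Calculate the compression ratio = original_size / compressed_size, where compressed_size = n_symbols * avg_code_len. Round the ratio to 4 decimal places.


original_size = n_symbols * orig_bits = 1036 * 16 = 16576 bits
compressed_size = n_symbols * avg_code_len = 1036 * 10.87 = 11261.32 bits
ratio = original_size / compressed_size = 16576 / 11261.32 = 1.4719

Compression ratio = 1.4719


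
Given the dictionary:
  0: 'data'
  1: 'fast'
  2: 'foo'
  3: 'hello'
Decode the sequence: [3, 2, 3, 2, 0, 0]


Look up each index in the dictionary:
  3 -> 'hello'
  2 -> 'foo'
  3 -> 'hello'
  2 -> 'foo'
  0 -> 'data'
  0 -> 'data'

Decoded: "hello foo hello foo data data"


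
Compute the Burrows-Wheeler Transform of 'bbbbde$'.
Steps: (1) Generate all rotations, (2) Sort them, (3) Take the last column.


Rotations (sorted):
  0: $bbbbde -> last char: e
  1: bbbbde$ -> last char: $
  2: bbbde$b -> last char: b
  3: bbde$bb -> last char: b
  4: bde$bbb -> last char: b
  5: de$bbbb -> last char: b
  6: e$bbbbd -> last char: d


BWT = e$bbbbd


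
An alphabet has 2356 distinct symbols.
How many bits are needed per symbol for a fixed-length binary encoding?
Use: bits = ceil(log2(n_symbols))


log2(2356) = 11.2021
Bracket: 2^11 = 2048 < 2356 <= 2^12 = 4096
So ceil(log2(2356)) = 12

bits = ceil(log2(2356)) = ceil(11.2021) = 12 bits


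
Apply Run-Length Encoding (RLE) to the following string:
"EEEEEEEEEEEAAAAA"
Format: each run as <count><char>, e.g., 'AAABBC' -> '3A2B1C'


Scanning runs left to right:
  i=0: run of 'E' x 11 -> '11E'
  i=11: run of 'A' x 5 -> '5A'

RLE = 11E5A


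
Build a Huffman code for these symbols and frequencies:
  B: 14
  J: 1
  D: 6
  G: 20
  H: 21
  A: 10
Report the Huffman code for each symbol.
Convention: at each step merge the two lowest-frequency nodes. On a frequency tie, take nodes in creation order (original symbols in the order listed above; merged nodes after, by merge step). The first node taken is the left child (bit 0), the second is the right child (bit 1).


Huffman tree construction:
Step 1: Merge J(1) + D(6) = 7
Step 2: Merge (J+D)(7) + A(10) = 17
Step 3: Merge B(14) + ((J+D)+A)(17) = 31
Step 4: Merge G(20) + H(21) = 41
Step 5: Merge (B+((J+D)+A))(31) + (G+H)(41) = 72
Read each symbol's code off the tree from the root (left child = 0, right child = 1).

Codes:
  B: 00 (length 2)
  J: 0100 (length 4)
  D: 0101 (length 4)
  G: 10 (length 2)
  H: 11 (length 2)
  A: 011 (length 3)
Average code length: 168/72 = 2.3333 bits/symbol


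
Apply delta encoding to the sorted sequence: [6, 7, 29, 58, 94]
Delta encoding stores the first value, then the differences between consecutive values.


First value: 6
Deltas:
  7 - 6 = 1
  29 - 7 = 22
  58 - 29 = 29
  94 - 58 = 36


Delta encoded: [6, 1, 22, 29, 36]


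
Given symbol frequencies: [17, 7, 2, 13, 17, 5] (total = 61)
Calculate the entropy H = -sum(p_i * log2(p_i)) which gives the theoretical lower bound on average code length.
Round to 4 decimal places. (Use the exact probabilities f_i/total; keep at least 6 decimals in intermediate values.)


Per-symbol terms -p_i * log2(p_i) with p_i = f_i/61:
  p = 17/61 = 0.278689: log2(p) = -1.843274, -p*log2(p) = 0.513699
  p = 7/61 = 0.114754: log2(p) = -3.123382, -p*log2(p) = 0.358421
  p = 2/61 = 0.032787: log2(p) = -4.930737, -p*log2(p) = 0.161664
  p = 13/61 = 0.213115: log2(p) = -2.230298, -p*log2(p) = 0.475309
  p = 17/61 = 0.278689: log2(p) = -1.843274, -p*log2(p) = 0.513699
  p = 5/61 = 0.081967: log2(p) = -3.608809, -p*log2(p) = 0.295804
H = 0.513699 + 0.358421 + 0.161664 + 0.475309 + 0.513699 + 0.295804 = 2.318596

H = 2.3186 bits/symbol


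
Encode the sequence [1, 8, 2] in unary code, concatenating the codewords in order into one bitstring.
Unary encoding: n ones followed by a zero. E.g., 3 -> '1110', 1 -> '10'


Encode each number as n ones followed by a terminating 0:
  1 -> 10 (2 bits)
  8 -> 111111110 (9 bits)
  2 -> 110 (3 bits)
Total length = 2 + 9 + 3 = 14 bits.

Unary([1, 8, 2]) = 10111111110110 (14 bits)


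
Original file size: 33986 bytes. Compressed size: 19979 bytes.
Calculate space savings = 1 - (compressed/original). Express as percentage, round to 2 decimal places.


ratio = compressed/original = 19979/33986 = 0.58786
savings = 1 - ratio = 1 - 0.58786 = 0.41214
as a percentage: 0.41214 * 100 = 41.21%

Space savings = 1 - 19979/33986 = 41.21%


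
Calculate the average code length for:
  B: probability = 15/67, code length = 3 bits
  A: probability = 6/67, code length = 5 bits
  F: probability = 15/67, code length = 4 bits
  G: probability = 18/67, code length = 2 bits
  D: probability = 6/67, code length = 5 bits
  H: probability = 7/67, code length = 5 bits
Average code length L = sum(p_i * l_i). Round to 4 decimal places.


Weighted contributions p_i * l_i:
  B: (15/67) * 3 = 45/67
  A: (6/67) * 5 = 30/67
  F: (15/67) * 4 = 60/67
  G: (18/67) * 2 = 36/67
  D: (6/67) * 5 = 30/67
  H: (7/67) * 5 = 35/67
Sum = (45 + 30 + 60 + 36 + 30 + 35)/67 = 236/67

L = 236/67 = 3.5224 bits/symbol


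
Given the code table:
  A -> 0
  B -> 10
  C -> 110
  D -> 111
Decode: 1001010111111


Decoding:
10 -> B
0 -> A
10 -> B
10 -> B
111 -> D
111 -> D


Result: BABBDD


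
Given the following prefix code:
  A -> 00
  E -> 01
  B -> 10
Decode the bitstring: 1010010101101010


Decoding step by step:
Bits 10 -> B
Bits 10 -> B
Bits 01 -> E
Bits 01 -> E
Bits 01 -> E
Bits 10 -> B
Bits 10 -> B
Bits 10 -> B


Decoded message: BBEEEBBB


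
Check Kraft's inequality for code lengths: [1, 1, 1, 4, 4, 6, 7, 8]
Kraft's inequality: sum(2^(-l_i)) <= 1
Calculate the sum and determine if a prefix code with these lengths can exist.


Sum = 2^(-1) + 2^(-1) + 2^(-1) + 2^(-4) + 2^(-4) + 2^(-6) + 2^(-7) + 2^(-8)
    = 0.5 + 0.5 + 0.5 + 0.0625 + 0.0625 + 0.015625 + 0.0078125 + 0.00390625
    = 423/256 = 1.65234375
Since 1.65234375 > 1, Kraft's inequality is NOT satisfied.
A prefix code with these lengths CANNOT exist.

Kraft sum = 1.65234375. Not satisfied.


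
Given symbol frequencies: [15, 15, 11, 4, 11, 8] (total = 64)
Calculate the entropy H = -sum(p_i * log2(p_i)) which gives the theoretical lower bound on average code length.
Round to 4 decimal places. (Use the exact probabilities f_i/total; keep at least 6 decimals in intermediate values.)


Per-symbol terms -p_i * log2(p_i) with p_i = f_i/64:
  p = 15/64 = 0.234375: log2(p) = -2.093109, -p*log2(p) = 0.490573
  p = 15/64 = 0.234375: log2(p) = -2.093109, -p*log2(p) = 0.490573
  p = 11/64 = 0.171875: log2(p) = -2.540568, -p*log2(p) = 0.436660
  p = 4/64 = 0.062500: log2(p) = -4.000000, -p*log2(p) = 0.250000
  p = 11/64 = 0.171875: log2(p) = -2.540568, -p*log2(p) = 0.436660
  p = 8/64 = 0.125000: log2(p) = -3.000000, -p*log2(p) = 0.375000
H = 0.490573 + 0.490573 + 0.436660 + 0.250000 + 0.436660 + 0.375000 = 2.479466

H = 2.4795 bits/symbol


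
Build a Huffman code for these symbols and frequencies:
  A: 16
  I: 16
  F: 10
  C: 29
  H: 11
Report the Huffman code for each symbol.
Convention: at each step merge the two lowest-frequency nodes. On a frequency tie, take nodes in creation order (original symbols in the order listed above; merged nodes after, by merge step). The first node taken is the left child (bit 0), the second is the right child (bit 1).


Huffman tree construction:
Step 1: Merge F(10) + H(11) = 21
Step 2: Merge A(16) + I(16) = 32
Step 3: Merge (F+H)(21) + C(29) = 50
Step 4: Merge (A+I)(32) + ((F+H)+C)(50) = 82
Read each symbol's code off the tree from the root (left child = 0, right child = 1).

Codes:
  A: 00 (length 2)
  I: 01 (length 2)
  F: 100 (length 3)
  C: 11 (length 2)
  H: 101 (length 3)
Average code length: 185/82 = 2.2561 bits/symbol


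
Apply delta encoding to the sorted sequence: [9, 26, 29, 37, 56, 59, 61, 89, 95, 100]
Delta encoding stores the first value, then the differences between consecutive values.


First value: 9
Deltas:
  26 - 9 = 17
  29 - 26 = 3
  37 - 29 = 8
  56 - 37 = 19
  59 - 56 = 3
  61 - 59 = 2
  89 - 61 = 28
  95 - 89 = 6
  100 - 95 = 5


Delta encoded: [9, 17, 3, 8, 19, 3, 2, 28, 6, 5]


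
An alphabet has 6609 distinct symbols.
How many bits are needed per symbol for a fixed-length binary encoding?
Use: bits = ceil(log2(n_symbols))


log2(6609) = 12.6902
Bracket: 2^12 = 4096 < 6609 <= 2^13 = 8192
So ceil(log2(6609)) = 13

bits = ceil(log2(6609)) = ceil(12.6902) = 13 bits


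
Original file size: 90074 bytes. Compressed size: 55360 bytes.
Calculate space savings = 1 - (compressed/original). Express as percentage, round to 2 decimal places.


ratio = compressed/original = 55360/90074 = 0.614606
savings = 1 - ratio = 1 - 0.614606 = 0.385394
as a percentage: 0.385394 * 100 = 38.54%

Space savings = 1 - 55360/90074 = 38.54%


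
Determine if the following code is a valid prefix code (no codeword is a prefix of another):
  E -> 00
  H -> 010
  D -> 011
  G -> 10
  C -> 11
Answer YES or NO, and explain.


Checking each pair (does one codeword prefix another?):
  E='00' vs H='010': no prefix
  E='00' vs D='011': no prefix
  E='00' vs G='10': no prefix
  E='00' vs C='11': no prefix
  H='010' vs E='00': no prefix
  H='010' vs D='011': no prefix
  H='010' vs G='10': no prefix
  H='010' vs C='11': no prefix
  D='011' vs E='00': no prefix
  D='011' vs H='010': no prefix
  D='011' vs G='10': no prefix
  D='011' vs C='11': no prefix
  G='10' vs E='00': no prefix
  G='10' vs H='010': no prefix
  G='10' vs D='011': no prefix
  G='10' vs C='11': no prefix
  C='11' vs E='00': no prefix
  C='11' vs H='010': no prefix
  C='11' vs D='011': no prefix
  C='11' vs G='10': no prefix
No violation found over all pairs.

YES -- this is a valid prefix code. No codeword is a prefix of any other codeword.


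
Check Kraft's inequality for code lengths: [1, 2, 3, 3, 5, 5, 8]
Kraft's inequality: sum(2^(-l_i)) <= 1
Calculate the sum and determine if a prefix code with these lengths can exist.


Sum = 2^(-1) + 2^(-2) + 2^(-3) + 2^(-3) + 2^(-5) + 2^(-5) + 2^(-8)
    = 0.5 + 0.25 + 0.125 + 0.125 + 0.03125 + 0.03125 + 0.00390625
    = 273/256 = 1.06640625
Since 1.06640625 > 1, Kraft's inequality is NOT satisfied.
A prefix code with these lengths CANNOT exist.

Kraft sum = 1.06640625. Not satisfied.


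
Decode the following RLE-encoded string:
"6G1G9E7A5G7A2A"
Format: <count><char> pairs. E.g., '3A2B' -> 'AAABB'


Expanding each <count><char> pair:
  6G -> 'GGGGGG'
  1G -> 'G'
  9E -> 'EEEEEEEEE'
  7A -> 'AAAAAAA'
  5G -> 'GGGGG'
  7A -> 'AAAAAAA'
  2A -> 'AA'

Decoded = GGGGGGGEEEEEEEEEAAAAAAAGGGGGAAAAAAAAA


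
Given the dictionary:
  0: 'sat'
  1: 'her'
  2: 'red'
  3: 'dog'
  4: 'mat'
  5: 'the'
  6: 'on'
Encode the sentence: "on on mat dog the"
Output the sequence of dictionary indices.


Look up each word in the dictionary:
  'on' -> 6
  'on' -> 6
  'mat' -> 4
  'dog' -> 3
  'the' -> 5

Encoded: [6, 6, 4, 3, 5]


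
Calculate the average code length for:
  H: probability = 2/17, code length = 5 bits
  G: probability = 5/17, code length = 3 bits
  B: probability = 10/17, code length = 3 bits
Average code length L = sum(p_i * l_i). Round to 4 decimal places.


Weighted contributions p_i * l_i:
  H: (2/17) * 5 = 10/17
  G: (5/17) * 3 = 15/17
  B: (10/17) * 3 = 30/17
Sum = (10 + 15 + 30)/17 = 55/17

L = 55/17 = 3.2353 bits/symbol


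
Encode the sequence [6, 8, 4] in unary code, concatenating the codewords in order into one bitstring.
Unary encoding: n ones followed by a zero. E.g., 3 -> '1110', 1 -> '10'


Encode each number as n ones followed by a terminating 0:
  6 -> 1111110 (7 bits)
  8 -> 111111110 (9 bits)
  4 -> 11110 (5 bits)
Total length = 7 + 9 + 5 = 21 bits.

Unary([6, 8, 4]) = 111111011111111011110 (21 bits)


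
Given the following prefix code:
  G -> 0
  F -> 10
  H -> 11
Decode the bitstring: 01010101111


Decoding step by step:
Bits 0 -> G
Bits 10 -> F
Bits 10 -> F
Bits 10 -> F
Bits 11 -> H
Bits 11 -> H


Decoded message: GFFFHH


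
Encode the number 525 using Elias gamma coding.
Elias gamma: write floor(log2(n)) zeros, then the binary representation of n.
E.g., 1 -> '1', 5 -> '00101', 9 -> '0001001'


num_bits = floor(log2(525)) + 1 = 10
leading_zeros = num_bits - 1 = 9
binary(525) = 1000001101

Elias gamma(525) = '000000000' + '1000001101' = 0000000001000001101 (19 bits)


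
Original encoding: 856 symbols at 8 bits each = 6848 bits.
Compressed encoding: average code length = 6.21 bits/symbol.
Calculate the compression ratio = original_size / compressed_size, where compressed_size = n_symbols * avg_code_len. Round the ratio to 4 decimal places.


original_size = n_symbols * orig_bits = 856 * 8 = 6848 bits
compressed_size = n_symbols * avg_code_len = 856 * 6.21 = 5315.76 bits
ratio = original_size / compressed_size = 6848 / 5315.76 = 1.2882

Compression ratio = 1.2882


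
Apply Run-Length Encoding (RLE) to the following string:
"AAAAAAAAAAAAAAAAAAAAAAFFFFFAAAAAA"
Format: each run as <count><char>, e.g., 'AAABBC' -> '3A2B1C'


Scanning runs left to right:
  i=0: run of 'A' x 22 -> '22A'
  i=22: run of 'F' x 5 -> '5F'
  i=27: run of 'A' x 6 -> '6A'

RLE = 22A5F6A


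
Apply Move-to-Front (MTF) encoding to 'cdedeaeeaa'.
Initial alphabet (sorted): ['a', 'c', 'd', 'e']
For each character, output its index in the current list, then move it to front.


MTF encoding:
'c': index 1 in ['a', 'c', 'd', 'e'] -> ['c', 'a', 'd', 'e']
'd': index 2 in ['c', 'a', 'd', 'e'] -> ['d', 'c', 'a', 'e']
'e': index 3 in ['d', 'c', 'a', 'e'] -> ['e', 'd', 'c', 'a']
'd': index 1 in ['e', 'd', 'c', 'a'] -> ['d', 'e', 'c', 'a']
'e': index 1 in ['d', 'e', 'c', 'a'] -> ['e', 'd', 'c', 'a']
'a': index 3 in ['e', 'd', 'c', 'a'] -> ['a', 'e', 'd', 'c']
'e': index 1 in ['a', 'e', 'd', 'c'] -> ['e', 'a', 'd', 'c']
'e': index 0 in ['e', 'a', 'd', 'c'] -> ['e', 'a', 'd', 'c']
'a': index 1 in ['e', 'a', 'd', 'c'] -> ['a', 'e', 'd', 'c']
'a': index 0 in ['a', 'e', 'd', 'c'] -> ['a', 'e', 'd', 'c']


Output: [1, 2, 3, 1, 1, 3, 1, 0, 1, 0]


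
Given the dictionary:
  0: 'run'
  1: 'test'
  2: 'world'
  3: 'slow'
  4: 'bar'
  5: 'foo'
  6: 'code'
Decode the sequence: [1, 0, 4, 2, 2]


Look up each index in the dictionary:
  1 -> 'test'
  0 -> 'run'
  4 -> 'bar'
  2 -> 'world'
  2 -> 'world'

Decoded: "test run bar world world"


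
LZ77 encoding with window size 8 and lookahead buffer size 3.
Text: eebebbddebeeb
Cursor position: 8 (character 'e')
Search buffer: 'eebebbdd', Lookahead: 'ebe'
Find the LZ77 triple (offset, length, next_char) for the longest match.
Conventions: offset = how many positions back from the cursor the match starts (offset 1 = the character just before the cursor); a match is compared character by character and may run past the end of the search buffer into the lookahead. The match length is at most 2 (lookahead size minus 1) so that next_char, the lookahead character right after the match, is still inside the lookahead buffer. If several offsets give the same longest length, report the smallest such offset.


Try each offset into the search buffer:
  offset=1 (pos 7, char 'd'): match length 0
  offset=2 (pos 6, char 'd'): match length 0
  offset=3 (pos 5, char 'b'): match length 0
  offset=4 (pos 4, char 'b'): match length 0
  offset=5 (pos 3, char 'e'): match length 2
  offset=6 (pos 2, char 'b'): match length 0
  offset=7 (pos 1, char 'e'): match length 2
  offset=8 (pos 0, char 'e'): match length 1
Longest match has length 2, found at offsets 5, 7; take the smallest, offset 5.
next_char = character at position 8 + 2 = 10 -> 'e'

Best match: offset=5, length=2 (matching 'eb' starting at position 3)
LZ77 triple: (5, 2, 'e')


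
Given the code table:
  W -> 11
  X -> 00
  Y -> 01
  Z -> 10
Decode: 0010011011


Decoding:
00 -> X
10 -> Z
01 -> Y
10 -> Z
11 -> W


Result: XZYZW


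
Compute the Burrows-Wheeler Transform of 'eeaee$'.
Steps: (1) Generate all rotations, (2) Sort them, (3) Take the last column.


Rotations (sorted):
  0: $eeaee -> last char: e
  1: aee$ee -> last char: e
  2: e$eeae -> last char: e
  3: eaee$e -> last char: e
  4: ee$eea -> last char: a
  5: eeaee$ -> last char: $


BWT = eeeea$
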